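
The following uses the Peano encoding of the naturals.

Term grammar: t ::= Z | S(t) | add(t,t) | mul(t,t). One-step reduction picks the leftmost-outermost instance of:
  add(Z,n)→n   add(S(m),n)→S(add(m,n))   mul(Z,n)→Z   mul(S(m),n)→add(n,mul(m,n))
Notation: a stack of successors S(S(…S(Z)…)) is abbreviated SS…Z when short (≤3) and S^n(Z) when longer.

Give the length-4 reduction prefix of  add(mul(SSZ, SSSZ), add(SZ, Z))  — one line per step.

Answer: after 4 steps: S(add(S(add(SZ, mul(SZ, SSSZ))), add(SZ, Z)))

Derivation:
  start: add(mul(SSZ, SSSZ), add(SZ, Z))
  step 1: add(add(SSSZ, mul(SZ, SSSZ)), add(SZ, Z))
  step 2: add(S(add(SSZ, mul(SZ, SSSZ))), add(SZ, Z))
  step 3: S(add(add(SSZ, mul(SZ, SSSZ)), add(SZ, Z)))
  step 4: S(add(S(add(SZ, mul(SZ, SSSZ))), add(SZ, Z)))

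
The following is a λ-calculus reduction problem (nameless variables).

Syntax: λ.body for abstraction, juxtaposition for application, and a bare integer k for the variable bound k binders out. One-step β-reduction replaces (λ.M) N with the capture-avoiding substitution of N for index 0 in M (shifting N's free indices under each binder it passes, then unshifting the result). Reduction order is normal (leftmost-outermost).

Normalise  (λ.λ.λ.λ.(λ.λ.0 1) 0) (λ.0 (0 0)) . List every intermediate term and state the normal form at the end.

  start: (λ.λ.λ.λ.(λ.λ.0 1) 0) (λ.0 (0 0))
  →1  λ.λ.λ.(λ.λ.0 1) 0
  →2  λ.λ.λ.λ.0 1

Answer: normal form = λ.λ.λ.λ.0 1  (in 2 steps)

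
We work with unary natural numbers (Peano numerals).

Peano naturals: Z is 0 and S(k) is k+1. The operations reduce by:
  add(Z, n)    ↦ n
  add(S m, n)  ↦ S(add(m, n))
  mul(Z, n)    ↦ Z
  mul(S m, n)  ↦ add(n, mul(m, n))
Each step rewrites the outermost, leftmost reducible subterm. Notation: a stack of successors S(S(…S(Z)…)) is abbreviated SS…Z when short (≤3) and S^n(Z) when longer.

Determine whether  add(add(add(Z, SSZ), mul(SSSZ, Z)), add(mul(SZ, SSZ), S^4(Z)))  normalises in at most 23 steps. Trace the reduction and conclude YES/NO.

Answer: YES — reaches normal form S^8(Z) in 22 ≤ 23 steps

Working:
  start: add(add(add(Z, SSZ), mul(SSSZ, Z)), add(mul(SZ, SSZ), S^4(Z)))
  [1] add(add(SSZ, mul(SSSZ, Z)), add(mul(SZ, SSZ), S^4(Z)))
  [2] add(S(add(SZ, mul(SSSZ, Z))), add(mul(SZ, SSZ), S^4(Z)))
  [3] S(add(add(SZ, mul(SSSZ, Z)), add(mul(SZ, SSZ), S^4(Z))))
  [4] S(add(S(add(Z, mul(SSSZ, Z))), add(mul(SZ, SSZ), S^4(Z))))
  [5] S(S(add(add(Z, mul(SSSZ, Z)), add(mul(SZ, SSZ), S^4(Z)))))
  [6] S(S(add(mul(SSSZ, Z), add(mul(SZ, SSZ), S^4(Z)))))
  [7] S(S(add(add(Z, mul(SSZ, Z)), add(mul(SZ, SSZ), S^4(Z)))))
  [8] S(S(add(mul(SSZ, Z), add(mul(SZ, SSZ), S^4(Z)))))
  [9] S(S(add(add(Z, mul(SZ, Z)), add(mul(SZ, SSZ), S^4(Z)))))
  [10] S(S(add(mul(SZ, Z), add(mul(SZ, SSZ), S^4(Z)))))
  [11] S(S(add(add(Z, mul(Z, Z)), add(mul(SZ, SSZ), S^4(Z)))))
  [12] S(S(add(mul(Z, Z), add(mul(SZ, SSZ), S^4(Z)))))
  [13] S(S(add(Z, add(mul(SZ, SSZ), S^4(Z)))))
  [14] S(S(add(mul(SZ, SSZ), S^4(Z))))
  [15] S(S(add(add(SSZ, mul(Z, SSZ)), S^4(Z))))
  [16] S(S(add(S(add(SZ, mul(Z, SSZ))), S^4(Z))))
  [17] S(S(S(add(add(SZ, mul(Z, SSZ)), S^4(Z)))))
  [18] S(S(S(add(S(add(Z, mul(Z, SSZ))), S^4(Z)))))
  [19] S(S(S(S(add(add(Z, mul(Z, SSZ)), S^4(Z))))))
  [20] S(S(S(S(add(mul(Z, SSZ), S^4(Z))))))
  [21] S(S(S(S(add(Z, S^4(Z))))))
  [22] S^8(Z)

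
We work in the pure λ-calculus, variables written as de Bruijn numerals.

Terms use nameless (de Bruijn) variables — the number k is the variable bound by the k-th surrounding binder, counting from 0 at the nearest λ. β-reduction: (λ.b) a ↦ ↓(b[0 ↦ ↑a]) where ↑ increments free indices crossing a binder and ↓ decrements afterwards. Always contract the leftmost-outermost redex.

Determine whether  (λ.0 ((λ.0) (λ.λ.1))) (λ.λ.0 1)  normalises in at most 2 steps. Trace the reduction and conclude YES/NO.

Answer: NO — after 2 steps the term is λ.0 ((λ.0) (λ.λ.1)), not yet normal

Reduction:
  start: (λ.0 ((λ.0) (λ.λ.1))) (λ.λ.0 1)
  →1  (λ.λ.0 1) ((λ.0) (λ.λ.1))
  →2  λ.0 ((λ.0) (λ.λ.1))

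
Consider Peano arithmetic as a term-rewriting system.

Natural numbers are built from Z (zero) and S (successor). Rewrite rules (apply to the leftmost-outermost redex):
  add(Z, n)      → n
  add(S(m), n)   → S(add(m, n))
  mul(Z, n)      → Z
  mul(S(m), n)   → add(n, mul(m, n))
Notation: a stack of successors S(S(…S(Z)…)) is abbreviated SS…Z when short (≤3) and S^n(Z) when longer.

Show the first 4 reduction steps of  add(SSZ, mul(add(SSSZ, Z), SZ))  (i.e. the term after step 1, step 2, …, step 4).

  start: add(SSZ, mul(add(SSSZ, Z), SZ))
  step 1: S(add(SZ, mul(add(SSSZ, Z), SZ)))
  step 2: S(S(add(Z, mul(add(SSSZ, Z), SZ))))
  step 3: S(S(mul(add(SSSZ, Z), SZ)))
  step 4: S(S(mul(S(add(SSZ, Z)), SZ)))

Answer: after 4 steps: S(S(mul(S(add(SSZ, Z)), SZ)))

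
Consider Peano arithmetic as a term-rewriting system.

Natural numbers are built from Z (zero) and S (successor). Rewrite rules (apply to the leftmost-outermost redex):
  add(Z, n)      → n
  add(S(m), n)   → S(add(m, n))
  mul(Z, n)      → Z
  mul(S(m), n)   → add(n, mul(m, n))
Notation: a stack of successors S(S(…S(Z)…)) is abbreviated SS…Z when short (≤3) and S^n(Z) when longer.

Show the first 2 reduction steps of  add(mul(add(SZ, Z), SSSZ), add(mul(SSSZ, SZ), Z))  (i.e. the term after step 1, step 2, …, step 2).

Answer: after 2 steps: add(add(SSSZ, mul(add(Z, Z), SSSZ)), add(mul(SSSZ, SZ), Z))

Derivation:
  start: add(mul(add(SZ, Z), SSSZ), add(mul(SSSZ, SZ), Z))
  [1] add(mul(S(add(Z, Z)), SSSZ), add(mul(SSSZ, SZ), Z))
  [2] add(add(SSSZ, mul(add(Z, Z), SSSZ)), add(mul(SSSZ, SZ), Z))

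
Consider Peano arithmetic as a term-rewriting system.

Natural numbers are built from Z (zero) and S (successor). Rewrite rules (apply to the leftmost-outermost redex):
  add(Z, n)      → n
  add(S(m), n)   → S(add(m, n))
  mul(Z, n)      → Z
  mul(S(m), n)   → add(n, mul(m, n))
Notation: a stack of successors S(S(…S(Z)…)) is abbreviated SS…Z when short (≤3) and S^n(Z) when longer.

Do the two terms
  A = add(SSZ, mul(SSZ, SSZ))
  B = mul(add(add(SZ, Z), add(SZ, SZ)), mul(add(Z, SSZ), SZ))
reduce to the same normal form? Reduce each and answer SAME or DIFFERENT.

Answer: SAME — A ⇓ S^6(Z), B ⇓ S^6(Z)

Reduction:
Term A:
  start: add(SSZ, mul(SSZ, SSZ))
  step 1: S(add(SZ, mul(SSZ, SSZ)))
  step 2: S(S(add(Z, mul(SSZ, SSZ))))
  step 3: S(S(mul(SSZ, SSZ)))
  step 4: S(S(add(SSZ, mul(SZ, SSZ))))
  step 5: S(S(S(add(SZ, mul(SZ, SSZ)))))
  step 6: S(S(S(S(add(Z, mul(SZ, SSZ))))))
  step 7: S(S(S(S(mul(SZ, SSZ)))))
  step 8: S(S(S(S(add(SSZ, mul(Z, SSZ))))))
  step 9: S(S(S(S(S(add(SZ, mul(Z, SSZ)))))))
  step 10: S(S(S(S(S(S(add(Z, mul(Z, SSZ))))))))
  step 11: S(S(S(S(S(S(mul(Z, SSZ)))))))
  step 12: S^6(Z)

Term B:
  start: mul(add(add(SZ, Z), add(SZ, SZ)), mul(add(Z, SSZ), SZ))
  step 1: mul(add(S(add(Z, Z)), add(SZ, SZ)), mul(add(Z, SSZ), SZ))
  step 2: mul(S(add(add(Z, Z), add(SZ, SZ))), mul(add(Z, SSZ), SZ))
  step 3: add(mul(add(Z, SSZ), SZ), mul(add(add(Z, Z), add(SZ, SZ)), mul(add(Z, SSZ), SZ)))
  step 4: add(mul(SSZ, SZ), mul(add(add(Z, Z), add(SZ, SZ)), mul(add(Z, SSZ), SZ)))
  step 5: add(add(SZ, mul(SZ, SZ)), mul(add(add(Z, Z), add(SZ, SZ)), mul(add(Z, SSZ), SZ)))
  step 6: add(S(add(Z, mul(SZ, SZ))), mul(add(add(Z, Z), add(SZ, SZ)), mul(add(Z, SSZ), SZ)))
  step 7: S(add(add(Z, mul(SZ, SZ)), mul(add(add(Z, Z), add(SZ, SZ)), mul(add(Z, SSZ), SZ))))
  step 8: S(add(mul(SZ, SZ), mul(add(add(Z, Z), add(SZ, SZ)), mul(add(Z, SSZ), SZ))))
  step 9: S(add(add(SZ, mul(Z, SZ)), mul(add(add(Z, Z), add(SZ, SZ)), mul(add(Z, SSZ), SZ))))
  step 10: S(add(S(add(Z, mul(Z, SZ))), mul(add(add(Z, Z), add(SZ, SZ)), mul(add(Z, SSZ), SZ))))
  step 11: S(S(add(add(Z, mul(Z, SZ)), mul(add(add(Z, Z), add(SZ, SZ)), mul(add(Z, SSZ), SZ)))))
  step 12: S(S(add(mul(Z, SZ), mul(add(add(Z, Z), add(SZ, SZ)), mul(add(Z, SSZ), SZ)))))
  step 13: S(S(add(Z, mul(add(add(Z, Z), add(SZ, SZ)), mul(add(Z, SSZ), SZ)))))
  step 14: S(S(mul(add(add(Z, Z), add(SZ, SZ)), mul(add(Z, SSZ), SZ))))
  step 15: S(S(mul(add(Z, add(SZ, SZ)), mul(add(Z, SSZ), SZ))))
  step 16: S(S(mul(add(SZ, SZ), mul(add(Z, SSZ), SZ))))
  step 17: S(S(mul(S(add(Z, SZ)), mul(add(Z, SSZ), SZ))))
  step 18: S(S(add(mul(add(Z, SSZ), SZ), mul(add(Z, SZ), mul(add(Z, SSZ), SZ)))))
  step 19: S(S(add(mul(SSZ, SZ), mul(add(Z, SZ), mul(add(Z, SSZ), SZ)))))
  step 20: S(S(add(add(SZ, mul(SZ, SZ)), mul(add(Z, SZ), mul(add(Z, SSZ), SZ)))))
  step 21: S(S(add(S(add(Z, mul(SZ, SZ))), mul(add(Z, SZ), mul(add(Z, SSZ), SZ)))))
  step 22: S(S(S(add(add(Z, mul(SZ, SZ)), mul(add(Z, SZ), mul(add(Z, SSZ), SZ))))))
  step 23: S(S(S(add(mul(SZ, SZ), mul(add(Z, SZ), mul(add(Z, SSZ), SZ))))))
  step 24: S(S(S(add(add(SZ, mul(Z, SZ)), mul(add(Z, SZ), mul(add(Z, SSZ), SZ))))))
  step 25: S(S(S(add(S(add(Z, mul(Z, SZ))), mul(add(Z, SZ), mul(add(Z, SSZ), SZ))))))
  step 26: S(S(S(S(add(add(Z, mul(Z, SZ)), mul(add(Z, SZ), mul(add(Z, SSZ), SZ)))))))
  step 27: S(S(S(S(add(mul(Z, SZ), mul(add(Z, SZ), mul(add(Z, SSZ), SZ)))))))
  step 28: S(S(S(S(add(Z, mul(add(Z, SZ), mul(add(Z, SSZ), SZ)))))))
  step 29: S(S(S(S(mul(add(Z, SZ), mul(add(Z, SSZ), SZ))))))
  step 30: S(S(S(S(mul(SZ, mul(add(Z, SSZ), SZ))))))
  step 31: S(S(S(S(add(mul(add(Z, SSZ), SZ), mul(Z, mul(add(Z, SSZ), SZ)))))))
  step 32: S(S(S(S(add(mul(SSZ, SZ), mul(Z, mul(add(Z, SSZ), SZ)))))))
  step 33: S(S(S(S(add(add(SZ, mul(SZ, SZ)), mul(Z, mul(add(Z, SSZ), SZ)))))))
  step 34: S(S(S(S(add(S(add(Z, mul(SZ, SZ))), mul(Z, mul(add(Z, SSZ), SZ)))))))
  step 35: S(S(S(S(S(add(add(Z, mul(SZ, SZ)), mul(Z, mul(add(Z, SSZ), SZ))))))))
  step 36: S(S(S(S(S(add(mul(SZ, SZ), mul(Z, mul(add(Z, SSZ), SZ))))))))
  step 37: S(S(S(S(S(add(add(SZ, mul(Z, SZ)), mul(Z, mul(add(Z, SSZ), SZ))))))))
  step 38: S(S(S(S(S(add(S(add(Z, mul(Z, SZ))), mul(Z, mul(add(Z, SSZ), SZ))))))))
  step 39: S(S(S(S(S(S(add(add(Z, mul(Z, SZ)), mul(Z, mul(add(Z, SSZ), SZ)))))))))
  step 40: S(S(S(S(S(S(add(mul(Z, SZ), mul(Z, mul(add(Z, SSZ), SZ)))))))))
  step 41: S(S(S(S(S(S(add(Z, mul(Z, mul(add(Z, SSZ), SZ)))))))))
  step 42: S(S(S(S(S(S(mul(Z, mul(add(Z, SSZ), SZ))))))))
  step 43: S^6(Z)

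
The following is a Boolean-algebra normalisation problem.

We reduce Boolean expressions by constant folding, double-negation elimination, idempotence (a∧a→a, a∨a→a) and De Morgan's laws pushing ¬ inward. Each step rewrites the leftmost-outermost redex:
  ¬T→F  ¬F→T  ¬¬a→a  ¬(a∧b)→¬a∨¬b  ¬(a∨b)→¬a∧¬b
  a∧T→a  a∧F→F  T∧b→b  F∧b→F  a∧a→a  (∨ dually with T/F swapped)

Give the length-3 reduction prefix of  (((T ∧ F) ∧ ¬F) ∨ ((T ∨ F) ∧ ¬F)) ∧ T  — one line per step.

  start: (((T ∧ F) ∧ ¬F) ∨ ((T ∨ F) ∧ ¬F)) ∧ T
  [1] ((T ∧ F) ∧ ¬F) ∨ ((T ∨ F) ∧ ¬F)
  [2] (F ∧ ¬F) ∨ ((T ∨ F) ∧ ¬F)
  [3] F ∨ ((T ∨ F) ∧ ¬F)

Answer: after 3 steps: F ∨ ((T ∨ F) ∧ ¬F)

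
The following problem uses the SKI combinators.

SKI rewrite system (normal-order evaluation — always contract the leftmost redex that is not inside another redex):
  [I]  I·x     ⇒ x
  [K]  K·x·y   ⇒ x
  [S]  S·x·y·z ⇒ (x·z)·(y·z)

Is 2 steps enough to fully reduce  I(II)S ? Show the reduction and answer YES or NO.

  start: I(II)S
  step 1: IIS
  step 2: IS

Answer: NO — after 2 steps the term is IS, not yet normal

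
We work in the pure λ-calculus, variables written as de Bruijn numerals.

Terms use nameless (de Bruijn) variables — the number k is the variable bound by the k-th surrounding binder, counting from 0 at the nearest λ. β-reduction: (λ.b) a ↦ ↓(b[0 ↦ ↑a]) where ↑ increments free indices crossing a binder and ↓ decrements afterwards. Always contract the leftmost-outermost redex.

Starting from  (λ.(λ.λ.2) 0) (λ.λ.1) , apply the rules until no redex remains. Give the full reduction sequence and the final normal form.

  start: (λ.(λ.λ.2) 0) (λ.λ.1)
  [1] (λ.λ.λ.λ.1) (λ.λ.1)
  [2] λ.λ.λ.1

Answer: normal form = λ.λ.λ.1  (in 2 steps)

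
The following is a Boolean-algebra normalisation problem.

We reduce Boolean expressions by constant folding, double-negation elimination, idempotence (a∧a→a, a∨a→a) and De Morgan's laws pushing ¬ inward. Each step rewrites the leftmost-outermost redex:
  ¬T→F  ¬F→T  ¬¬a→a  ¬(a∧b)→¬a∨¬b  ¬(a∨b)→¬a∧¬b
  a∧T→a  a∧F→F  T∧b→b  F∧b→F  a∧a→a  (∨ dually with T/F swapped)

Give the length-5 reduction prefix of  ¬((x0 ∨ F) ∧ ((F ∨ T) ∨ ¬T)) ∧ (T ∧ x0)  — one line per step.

Answer: after 5 steps: (¬x0 ∨ (¬(F ∨ T) ∧ ¬¬T)) ∧ (T ∧ x0)

Reduction:
  start: ¬((x0 ∨ F) ∧ ((F ∨ T) ∨ ¬T)) ∧ (T ∧ x0)
  step 1: (¬(x0 ∨ F) ∨ ¬((F ∨ T) ∨ ¬T)) ∧ (T ∧ x0)
  step 2: ((¬x0 ∧ ¬F) ∨ ¬((F ∨ T) ∨ ¬T)) ∧ (T ∧ x0)
  step 3: ((¬x0 ∧ T) ∨ ¬((F ∨ T) ∨ ¬T)) ∧ (T ∧ x0)
  step 4: (¬x0 ∨ ¬((F ∨ T) ∨ ¬T)) ∧ (T ∧ x0)
  step 5: (¬x0 ∨ (¬(F ∨ T) ∧ ¬¬T)) ∧ (T ∧ x0)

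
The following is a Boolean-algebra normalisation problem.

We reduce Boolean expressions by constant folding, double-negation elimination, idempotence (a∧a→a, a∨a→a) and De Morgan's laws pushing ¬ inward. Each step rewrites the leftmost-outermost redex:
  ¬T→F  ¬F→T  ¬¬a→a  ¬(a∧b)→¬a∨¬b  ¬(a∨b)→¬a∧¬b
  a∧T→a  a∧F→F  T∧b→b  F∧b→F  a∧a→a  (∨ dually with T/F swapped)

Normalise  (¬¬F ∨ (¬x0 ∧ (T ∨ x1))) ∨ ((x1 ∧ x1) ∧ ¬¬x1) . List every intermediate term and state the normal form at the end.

Answer: normal form = ¬x0 ∨ x1  (in 7 steps)

Reduction:
  start: (¬¬F ∨ (¬x0 ∧ (T ∨ x1))) ∨ ((x1 ∧ x1) ∧ ¬¬x1)
  step 1: (F ∨ (¬x0 ∧ (T ∨ x1))) ∨ ((x1 ∧ x1) ∧ ¬¬x1)
  step 2: (¬x0 ∧ (T ∨ x1)) ∨ ((x1 ∧ x1) ∧ ¬¬x1)
  step 3: (¬x0 ∧ T) ∨ ((x1 ∧ x1) ∧ ¬¬x1)
  step 4: ¬x0 ∨ ((x1 ∧ x1) ∧ ¬¬x1)
  step 5: ¬x0 ∨ (x1 ∧ ¬¬x1)
  step 6: ¬x0 ∨ (x1 ∧ x1)
  step 7: ¬x0 ∨ x1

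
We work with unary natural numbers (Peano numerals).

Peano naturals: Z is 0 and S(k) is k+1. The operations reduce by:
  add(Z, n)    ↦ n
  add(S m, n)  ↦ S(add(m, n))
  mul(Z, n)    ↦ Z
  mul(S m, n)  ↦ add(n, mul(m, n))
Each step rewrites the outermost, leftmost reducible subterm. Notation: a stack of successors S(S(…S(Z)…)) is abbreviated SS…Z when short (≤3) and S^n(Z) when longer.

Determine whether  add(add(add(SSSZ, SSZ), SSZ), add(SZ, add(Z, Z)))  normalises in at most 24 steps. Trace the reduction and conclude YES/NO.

Answer: YES — reaches normal form S^8(Z) in 21 ≤ 24 steps

Working:
  start: add(add(add(SSSZ, SSZ), SSZ), add(SZ, add(Z, Z)))
  →1  add(add(S(add(SSZ, SSZ)), SSZ), add(SZ, add(Z, Z)))
  →2  add(S(add(add(SSZ, SSZ), SSZ)), add(SZ, add(Z, Z)))
  →3  S(add(add(add(SSZ, SSZ), SSZ), add(SZ, add(Z, Z))))
  →4  S(add(add(S(add(SZ, SSZ)), SSZ), add(SZ, add(Z, Z))))
  →5  S(add(S(add(add(SZ, SSZ), SSZ)), add(SZ, add(Z, Z))))
  →6  S(S(add(add(add(SZ, SSZ), SSZ), add(SZ, add(Z, Z)))))
  →7  S(S(add(add(S(add(Z, SSZ)), SSZ), add(SZ, add(Z, Z)))))
  →8  S(S(add(S(add(add(Z, SSZ), SSZ)), add(SZ, add(Z, Z)))))
  →9  S(S(S(add(add(add(Z, SSZ), SSZ), add(SZ, add(Z, Z))))))
  →10  S(S(S(add(add(SSZ, SSZ), add(SZ, add(Z, Z))))))
  →11  S(S(S(add(S(add(SZ, SSZ)), add(SZ, add(Z, Z))))))
  →12  S(S(S(S(add(add(SZ, SSZ), add(SZ, add(Z, Z)))))))
  →13  S(S(S(S(add(S(add(Z, SSZ)), add(SZ, add(Z, Z)))))))
  →14  S(S(S(S(S(add(add(Z, SSZ), add(SZ, add(Z, Z))))))))
  →15  S(S(S(S(S(add(SSZ, add(SZ, add(Z, Z))))))))
  →16  S(S(S(S(S(S(add(SZ, add(SZ, add(Z, Z)))))))))
  →17  S(S(S(S(S(S(S(add(Z, add(SZ, add(Z, Z))))))))))
  →18  S(S(S(S(S(S(S(add(SZ, add(Z, Z)))))))))
  →19  S(S(S(S(S(S(S(S(add(Z, add(Z, Z))))))))))
  →20  S(S(S(S(S(S(S(S(add(Z, Z)))))))))
  →21  S^8(Z)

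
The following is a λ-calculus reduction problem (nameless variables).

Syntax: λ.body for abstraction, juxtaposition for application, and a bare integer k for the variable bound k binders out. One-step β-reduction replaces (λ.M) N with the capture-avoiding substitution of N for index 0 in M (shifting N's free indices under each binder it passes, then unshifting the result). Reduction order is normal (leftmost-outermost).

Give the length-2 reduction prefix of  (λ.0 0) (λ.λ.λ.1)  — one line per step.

  start: (λ.0 0) (λ.λ.λ.1)
  [1] (λ.λ.λ.1) (λ.λ.λ.1)
  [2] λ.λ.1

Answer: after 2 steps: λ.λ.1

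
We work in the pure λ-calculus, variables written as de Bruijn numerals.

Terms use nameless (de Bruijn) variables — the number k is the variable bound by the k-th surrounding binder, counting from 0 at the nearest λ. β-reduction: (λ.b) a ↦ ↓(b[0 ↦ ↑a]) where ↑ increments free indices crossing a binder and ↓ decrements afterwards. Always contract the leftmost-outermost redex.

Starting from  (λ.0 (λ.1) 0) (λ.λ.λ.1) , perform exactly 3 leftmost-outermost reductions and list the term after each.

  start: (λ.0 (λ.1) 0) (λ.λ.λ.1)
  [1] (λ.λ.λ.1) (λ.λ.λ.λ.1) (λ.λ.λ.1)
  [2] (λ.λ.1) (λ.λ.λ.1)
  [3] λ.λ.λ.λ.1

Answer: after 3 steps: λ.λ.λ.λ.1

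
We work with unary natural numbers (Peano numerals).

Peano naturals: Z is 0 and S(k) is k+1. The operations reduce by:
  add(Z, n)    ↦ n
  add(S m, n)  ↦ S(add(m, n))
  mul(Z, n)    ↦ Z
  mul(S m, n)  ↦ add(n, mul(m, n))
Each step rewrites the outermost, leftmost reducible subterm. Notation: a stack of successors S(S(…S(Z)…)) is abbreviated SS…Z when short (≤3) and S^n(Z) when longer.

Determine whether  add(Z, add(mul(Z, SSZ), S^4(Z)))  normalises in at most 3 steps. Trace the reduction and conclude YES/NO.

  start: add(Z, add(mul(Z, SSZ), S^4(Z)))
  [1] add(mul(Z, SSZ), S^4(Z))
  [2] add(Z, S^4(Z))
  [3] S^4(Z)

Answer: YES — reaches normal form S^4(Z) in 3 ≤ 3 steps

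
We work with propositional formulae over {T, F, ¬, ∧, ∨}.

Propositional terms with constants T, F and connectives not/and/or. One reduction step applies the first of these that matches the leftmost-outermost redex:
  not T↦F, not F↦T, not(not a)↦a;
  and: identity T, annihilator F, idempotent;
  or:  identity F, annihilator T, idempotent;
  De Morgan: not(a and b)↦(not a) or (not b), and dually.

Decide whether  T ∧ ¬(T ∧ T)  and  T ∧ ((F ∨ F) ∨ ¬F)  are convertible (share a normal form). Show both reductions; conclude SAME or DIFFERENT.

Term A:
  start: T ∧ ¬(T ∧ T)
  step 1: ¬(T ∧ T)
  step 2: ¬T ∨ ¬T
  step 3: ¬T
  step 4: F

Term B:
  start: T ∧ ((F ∨ F) ∨ ¬F)
  step 1: (F ∨ F) ∨ ¬F
  step 2: F ∨ ¬F
  step 3: ¬F
  step 4: T

Answer: DIFFERENT — A ⇓ F, B ⇓ T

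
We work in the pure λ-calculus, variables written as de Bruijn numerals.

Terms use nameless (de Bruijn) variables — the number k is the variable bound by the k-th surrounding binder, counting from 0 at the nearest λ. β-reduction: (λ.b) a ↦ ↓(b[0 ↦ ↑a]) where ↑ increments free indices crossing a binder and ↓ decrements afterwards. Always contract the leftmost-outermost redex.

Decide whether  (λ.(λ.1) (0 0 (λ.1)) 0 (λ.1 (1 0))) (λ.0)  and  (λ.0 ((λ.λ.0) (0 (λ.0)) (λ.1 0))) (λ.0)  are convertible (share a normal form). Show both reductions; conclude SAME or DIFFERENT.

Answer: SAME — A ⇓ λ.0, B ⇓ λ.0

Derivation:
Term A:
  start: (λ.(λ.1) (0 0 (λ.1)) 0 (λ.1 (1 0))) (λ.0)
  →1  (λ.λ.0) ((λ.0) (λ.0) (λ.λ.0)) (λ.0) (λ.(λ.0) ((λ.0) 0))
  →2  (λ.0) (λ.0) (λ.(λ.0) ((λ.0) 0))
  →3  (λ.0) (λ.(λ.0) ((λ.0) 0))
  →4  λ.(λ.0) ((λ.0) 0)
  →5  λ.(λ.0) 0
  →6  λ.0

Term B:
  start: (λ.0 ((λ.λ.0) (0 (λ.0)) (λ.1 0))) (λ.0)
  →1  (λ.0) ((λ.λ.0) ((λ.0) (λ.0)) (λ.(λ.0) 0))
  →2  (λ.λ.0) ((λ.0) (λ.0)) (λ.(λ.0) 0)
  →3  (λ.0) (λ.(λ.0) 0)
  →4  λ.(λ.0) 0
  →5  λ.0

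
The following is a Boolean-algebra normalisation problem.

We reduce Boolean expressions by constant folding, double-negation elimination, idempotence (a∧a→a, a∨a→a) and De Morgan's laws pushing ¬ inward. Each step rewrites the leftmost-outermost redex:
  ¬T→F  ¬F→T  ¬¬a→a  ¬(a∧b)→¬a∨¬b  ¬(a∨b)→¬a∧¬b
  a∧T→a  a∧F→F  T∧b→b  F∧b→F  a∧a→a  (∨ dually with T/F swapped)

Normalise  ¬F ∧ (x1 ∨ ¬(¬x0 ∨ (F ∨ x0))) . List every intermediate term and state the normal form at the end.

  start: ¬F ∧ (x1 ∨ ¬(¬x0 ∨ (F ∨ x0)))
  step 1: T ∧ (x1 ∨ ¬(¬x0 ∨ (F ∨ x0)))
  step 2: x1 ∨ ¬(¬x0 ∨ (F ∨ x0))
  step 3: x1 ∨ (¬¬x0 ∧ ¬(F ∨ x0))
  step 4: x1 ∨ (x0 ∧ ¬(F ∨ x0))
  step 5: x1 ∨ (x0 ∧ (¬F ∧ ¬x0))
  step 6: x1 ∨ (x0 ∧ (T ∧ ¬x0))
  step 7: x1 ∨ (x0 ∧ ¬x0)

Answer: normal form = x1 ∨ (x0 ∧ ¬x0)  (in 7 steps)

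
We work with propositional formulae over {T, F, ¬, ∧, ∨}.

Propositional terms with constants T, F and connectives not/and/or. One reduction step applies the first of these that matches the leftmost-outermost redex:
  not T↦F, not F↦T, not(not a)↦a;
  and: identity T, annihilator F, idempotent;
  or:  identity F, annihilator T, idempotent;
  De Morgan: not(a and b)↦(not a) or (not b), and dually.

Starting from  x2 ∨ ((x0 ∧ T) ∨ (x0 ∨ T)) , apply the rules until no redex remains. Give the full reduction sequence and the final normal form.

  start: x2 ∨ ((x0 ∧ T) ∨ (x0 ∨ T))
  [1] x2 ∨ (x0 ∨ (x0 ∨ T))
  [2] x2 ∨ (x0 ∨ T)
  [3] x2 ∨ T
  [4] T

Answer: normal form = T  (in 4 steps)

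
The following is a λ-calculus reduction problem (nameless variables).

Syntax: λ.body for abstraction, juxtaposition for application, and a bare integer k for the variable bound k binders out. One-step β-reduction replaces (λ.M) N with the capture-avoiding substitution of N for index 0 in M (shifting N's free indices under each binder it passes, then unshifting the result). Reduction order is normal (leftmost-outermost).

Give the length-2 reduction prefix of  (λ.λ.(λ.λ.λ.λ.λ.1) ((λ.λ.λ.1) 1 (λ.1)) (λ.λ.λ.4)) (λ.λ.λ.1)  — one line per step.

  start: (λ.λ.(λ.λ.λ.λ.λ.1) ((λ.λ.λ.1) 1 (λ.1)) (λ.λ.λ.4)) (λ.λ.λ.1)
  →1  λ.(λ.λ.λ.λ.λ.1) ((λ.λ.λ.1) (λ.λ.λ.1) (λ.1)) (λ.λ.λ.λ.λ.λ.1)
  →2  λ.(λ.λ.λ.λ.1) (λ.λ.λ.λ.λ.λ.1)

Answer: after 2 steps: λ.(λ.λ.λ.λ.1) (λ.λ.λ.λ.λ.λ.1)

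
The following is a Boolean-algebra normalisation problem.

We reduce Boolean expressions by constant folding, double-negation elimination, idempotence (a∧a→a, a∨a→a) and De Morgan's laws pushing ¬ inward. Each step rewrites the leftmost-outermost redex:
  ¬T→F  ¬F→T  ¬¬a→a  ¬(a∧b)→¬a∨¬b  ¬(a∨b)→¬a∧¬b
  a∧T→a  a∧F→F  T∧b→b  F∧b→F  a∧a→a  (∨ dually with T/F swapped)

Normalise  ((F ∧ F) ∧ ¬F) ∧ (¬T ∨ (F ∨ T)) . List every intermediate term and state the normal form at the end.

Answer: normal form = F  (in 3 steps)

Derivation:
  start: ((F ∧ F) ∧ ¬F) ∧ (¬T ∨ (F ∨ T))
  →1  (F ∧ ¬F) ∧ (¬T ∨ (F ∨ T))
  →2  F ∧ (¬T ∨ (F ∨ T))
  →3  F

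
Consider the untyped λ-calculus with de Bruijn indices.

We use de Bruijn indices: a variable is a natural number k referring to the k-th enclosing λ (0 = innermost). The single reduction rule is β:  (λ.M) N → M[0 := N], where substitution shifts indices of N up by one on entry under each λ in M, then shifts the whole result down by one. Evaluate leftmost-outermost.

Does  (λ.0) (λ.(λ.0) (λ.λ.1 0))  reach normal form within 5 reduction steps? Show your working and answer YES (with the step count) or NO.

Answer: YES — reaches normal form λ.λ.λ.1 0 in 2 ≤ 5 steps

Reduction:
  start: (λ.0) (λ.(λ.0) (λ.λ.1 0))
  [1] λ.(λ.0) (λ.λ.1 0)
  [2] λ.λ.λ.1 0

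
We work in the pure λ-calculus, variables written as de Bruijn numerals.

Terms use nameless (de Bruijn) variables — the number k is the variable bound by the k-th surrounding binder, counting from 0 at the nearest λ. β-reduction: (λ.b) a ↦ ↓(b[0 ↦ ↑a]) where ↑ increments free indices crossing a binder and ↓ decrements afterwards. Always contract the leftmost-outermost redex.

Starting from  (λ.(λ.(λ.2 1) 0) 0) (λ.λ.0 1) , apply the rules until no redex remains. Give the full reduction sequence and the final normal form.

  start: (λ.(λ.(λ.2 1) 0) 0) (λ.λ.0 1)
  →1  (λ.(λ.(λ.λ.0 1) 1) 0) (λ.λ.0 1)
  →2  (λ.(λ.λ.0 1) (λ.λ.0 1)) (λ.λ.0 1)
  →3  (λ.λ.0 1) (λ.λ.0 1)
  →4  λ.0 (λ.λ.0 1)

Answer: normal form = λ.0 (λ.λ.0 1)  (in 4 steps)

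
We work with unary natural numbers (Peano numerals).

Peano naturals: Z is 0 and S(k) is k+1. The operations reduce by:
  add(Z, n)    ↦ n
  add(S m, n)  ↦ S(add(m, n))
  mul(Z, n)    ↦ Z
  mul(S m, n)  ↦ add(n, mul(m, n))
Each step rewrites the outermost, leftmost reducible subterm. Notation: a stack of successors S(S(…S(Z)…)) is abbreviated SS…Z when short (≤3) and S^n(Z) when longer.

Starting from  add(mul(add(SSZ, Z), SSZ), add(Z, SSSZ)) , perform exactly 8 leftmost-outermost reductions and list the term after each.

Answer: after 8 steps: S(S(add(mul(S(add(Z, Z)), SSZ), add(Z, SSSZ))))

Derivation:
  start: add(mul(add(SSZ, Z), SSZ), add(Z, SSSZ))
  [1] add(mul(S(add(SZ, Z)), SSZ), add(Z, SSSZ))
  [2] add(add(SSZ, mul(add(SZ, Z), SSZ)), add(Z, SSSZ))
  [3] add(S(add(SZ, mul(add(SZ, Z), SSZ))), add(Z, SSSZ))
  [4] S(add(add(SZ, mul(add(SZ, Z), SSZ)), add(Z, SSSZ)))
  [5] S(add(S(add(Z, mul(add(SZ, Z), SSZ))), add(Z, SSSZ)))
  [6] S(S(add(add(Z, mul(add(SZ, Z), SSZ)), add(Z, SSSZ))))
  [7] S(S(add(mul(add(SZ, Z), SSZ), add(Z, SSSZ))))
  [8] S(S(add(mul(S(add(Z, Z)), SSZ), add(Z, SSSZ))))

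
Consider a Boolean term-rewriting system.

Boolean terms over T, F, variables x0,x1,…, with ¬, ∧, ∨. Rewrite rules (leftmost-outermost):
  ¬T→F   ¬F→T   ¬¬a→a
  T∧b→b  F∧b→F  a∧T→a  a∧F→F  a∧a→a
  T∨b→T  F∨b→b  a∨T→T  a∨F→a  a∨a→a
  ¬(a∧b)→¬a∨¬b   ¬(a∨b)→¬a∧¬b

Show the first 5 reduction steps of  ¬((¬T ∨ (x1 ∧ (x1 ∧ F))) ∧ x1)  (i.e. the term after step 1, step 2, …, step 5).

Answer: after 5 steps: (¬x1 ∨ ¬(x1 ∧ F)) ∨ ¬x1

Derivation:
  start: ¬((¬T ∨ (x1 ∧ (x1 ∧ F))) ∧ x1)
  step 1: ¬(¬T ∨ (x1 ∧ (x1 ∧ F))) ∨ ¬x1
  step 2: (¬¬T ∧ ¬(x1 ∧ (x1 ∧ F))) ∨ ¬x1
  step 3: (T ∧ ¬(x1 ∧ (x1 ∧ F))) ∨ ¬x1
  step 4: ¬(x1 ∧ (x1 ∧ F)) ∨ ¬x1
  step 5: (¬x1 ∨ ¬(x1 ∧ F)) ∨ ¬x1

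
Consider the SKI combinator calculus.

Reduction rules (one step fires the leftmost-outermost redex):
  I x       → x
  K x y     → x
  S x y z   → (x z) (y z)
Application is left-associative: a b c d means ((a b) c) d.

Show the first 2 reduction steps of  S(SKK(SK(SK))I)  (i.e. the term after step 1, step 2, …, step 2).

Answer: after 2 steps: S(SK(SK)I)

Derivation:
  start: S(SKK(SK(SK))I)
  [1] S(K(SK(SK))(K(SK(SK)))I)
  [2] S(SK(SK)I)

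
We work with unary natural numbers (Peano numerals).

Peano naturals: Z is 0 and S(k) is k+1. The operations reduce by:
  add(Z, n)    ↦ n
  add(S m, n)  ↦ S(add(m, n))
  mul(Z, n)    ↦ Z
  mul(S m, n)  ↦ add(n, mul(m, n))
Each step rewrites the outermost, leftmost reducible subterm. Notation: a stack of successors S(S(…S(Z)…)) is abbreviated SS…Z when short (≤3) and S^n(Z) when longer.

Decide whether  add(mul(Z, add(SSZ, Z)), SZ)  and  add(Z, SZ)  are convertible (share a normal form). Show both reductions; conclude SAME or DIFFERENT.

Term A:
  start: add(mul(Z, add(SSZ, Z)), SZ)
  [1] add(Z, SZ)
  [2] SZ

Term B:
  start: add(Z, SZ)
  [1] SZ

Answer: SAME — A ⇓ SZ, B ⇓ SZ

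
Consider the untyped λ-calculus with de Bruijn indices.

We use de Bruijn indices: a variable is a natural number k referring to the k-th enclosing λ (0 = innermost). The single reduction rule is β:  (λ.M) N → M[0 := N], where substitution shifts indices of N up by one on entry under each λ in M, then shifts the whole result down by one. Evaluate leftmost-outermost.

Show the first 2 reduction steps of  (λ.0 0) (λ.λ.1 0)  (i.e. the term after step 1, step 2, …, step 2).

  start: (λ.0 0) (λ.λ.1 0)
  step 1: (λ.λ.1 0) (λ.λ.1 0)
  step 2: λ.(λ.λ.1 0) 0

Answer: after 2 steps: λ.(λ.λ.1 0) 0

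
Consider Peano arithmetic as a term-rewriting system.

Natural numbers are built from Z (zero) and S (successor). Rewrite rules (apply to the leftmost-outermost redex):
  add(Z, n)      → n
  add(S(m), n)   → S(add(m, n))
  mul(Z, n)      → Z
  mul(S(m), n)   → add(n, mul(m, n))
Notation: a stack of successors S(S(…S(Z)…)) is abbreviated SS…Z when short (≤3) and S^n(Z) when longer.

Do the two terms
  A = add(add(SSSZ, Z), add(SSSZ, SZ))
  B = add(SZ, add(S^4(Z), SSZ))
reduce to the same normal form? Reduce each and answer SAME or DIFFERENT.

Term A:
  start: add(add(SSSZ, Z), add(SSSZ, SZ))
  step 1: add(S(add(SSZ, Z)), add(SSSZ, SZ))
  step 2: S(add(add(SSZ, Z), add(SSSZ, SZ)))
  step 3: S(add(S(add(SZ, Z)), add(SSSZ, SZ)))
  step 4: S(S(add(add(SZ, Z), add(SSSZ, SZ))))
  step 5: S(S(add(S(add(Z, Z)), add(SSSZ, SZ))))
  step 6: S(S(S(add(add(Z, Z), add(SSSZ, SZ)))))
  step 7: S(S(S(add(Z, add(SSSZ, SZ)))))
  step 8: S(S(S(add(SSSZ, SZ))))
  step 9: S(S(S(S(add(SSZ, SZ)))))
  step 10: S(S(S(S(S(add(SZ, SZ))))))
  step 11: S(S(S(S(S(S(add(Z, SZ)))))))
  step 12: S^7(Z)

Term B:
  start: add(SZ, add(S^4(Z), SSZ))
  step 1: S(add(Z, add(S^4(Z), SSZ)))
  step 2: S(add(S^4(Z), SSZ))
  step 3: S(S(add(SSSZ, SSZ)))
  step 4: S(S(S(add(SSZ, SSZ))))
  step 5: S(S(S(S(add(SZ, SSZ)))))
  step 6: S(S(S(S(S(add(Z, SSZ))))))
  step 7: S^7(Z)

Answer: SAME — A ⇓ S^7(Z), B ⇓ S^7(Z)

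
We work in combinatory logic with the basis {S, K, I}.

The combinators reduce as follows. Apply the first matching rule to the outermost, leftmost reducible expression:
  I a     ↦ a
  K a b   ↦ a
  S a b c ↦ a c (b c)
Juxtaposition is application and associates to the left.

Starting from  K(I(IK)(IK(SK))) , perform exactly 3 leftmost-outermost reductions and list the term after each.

Answer: after 3 steps: K(K(K(SK)))

Working:
  start: K(I(IK)(IK(SK)))
  →1  K(IK(IK(SK)))
  →2  K(K(IK(SK)))
  →3  K(K(K(SK)))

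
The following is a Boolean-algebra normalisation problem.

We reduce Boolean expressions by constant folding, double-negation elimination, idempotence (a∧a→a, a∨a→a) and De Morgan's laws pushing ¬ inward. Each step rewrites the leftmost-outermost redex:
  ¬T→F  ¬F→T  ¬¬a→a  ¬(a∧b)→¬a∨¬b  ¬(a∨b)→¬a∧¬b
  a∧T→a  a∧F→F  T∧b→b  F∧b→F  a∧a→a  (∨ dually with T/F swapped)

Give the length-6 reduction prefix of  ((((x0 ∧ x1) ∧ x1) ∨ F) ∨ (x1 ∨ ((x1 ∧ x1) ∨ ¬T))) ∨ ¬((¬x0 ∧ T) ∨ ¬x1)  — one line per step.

Answer: after 6 steps: (((x0 ∧ x1) ∧ x1) ∨ x1) ∨ (¬(¬x0 ∧ T) ∧ ¬¬x1)

Working:
  start: ((((x0 ∧ x1) ∧ x1) ∨ F) ∨ (x1 ∨ ((x1 ∧ x1) ∨ ¬T))) ∨ ¬((¬x0 ∧ T) ∨ ¬x1)
  [1] (((x0 ∧ x1) ∧ x1) ∨ (x1 ∨ ((x1 ∧ x1) ∨ ¬T))) ∨ ¬((¬x0 ∧ T) ∨ ¬x1)
  [2] (((x0 ∧ x1) ∧ x1) ∨ (x1 ∨ (x1 ∨ ¬T))) ∨ ¬((¬x0 ∧ T) ∨ ¬x1)
  [3] (((x0 ∧ x1) ∧ x1) ∨ (x1 ∨ (x1 ∨ F))) ∨ ¬((¬x0 ∧ T) ∨ ¬x1)
  [4] (((x0 ∧ x1) ∧ x1) ∨ (x1 ∨ x1)) ∨ ¬((¬x0 ∧ T) ∨ ¬x1)
  [5] (((x0 ∧ x1) ∧ x1) ∨ x1) ∨ ¬((¬x0 ∧ T) ∨ ¬x1)
  [6] (((x0 ∧ x1) ∧ x1) ∨ x1) ∨ (¬(¬x0 ∧ T) ∧ ¬¬x1)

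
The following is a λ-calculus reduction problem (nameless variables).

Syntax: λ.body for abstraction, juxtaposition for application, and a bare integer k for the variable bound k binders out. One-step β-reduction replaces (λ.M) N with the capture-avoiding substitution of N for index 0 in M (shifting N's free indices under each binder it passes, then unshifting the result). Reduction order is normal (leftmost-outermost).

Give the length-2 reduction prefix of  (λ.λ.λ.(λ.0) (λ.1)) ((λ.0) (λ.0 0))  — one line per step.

Answer: after 2 steps: λ.λ.λ.1

Derivation:
  start: (λ.λ.λ.(λ.0) (λ.1)) ((λ.0) (λ.0 0))
  [1] λ.λ.(λ.0) (λ.1)
  [2] λ.λ.λ.1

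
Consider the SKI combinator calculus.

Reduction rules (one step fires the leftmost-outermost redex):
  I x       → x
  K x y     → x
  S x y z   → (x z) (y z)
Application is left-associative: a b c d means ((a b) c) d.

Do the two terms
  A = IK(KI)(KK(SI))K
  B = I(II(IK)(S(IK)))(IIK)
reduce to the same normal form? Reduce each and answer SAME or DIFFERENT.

Answer: DIFFERENT — A ⇓ I, B ⇓ SK

Working:
Term A:
  start: IK(KI)(KK(SI))K
  step 1: K(KI)(KK(SI))K
  step 2: KIK
  step 3: I

Term B:
  start: I(II(IK)(S(IK)))(IIK)
  step 1: II(IK)(S(IK))(IIK)
  step 2: I(IK)(S(IK))(IIK)
  step 3: IK(S(IK))(IIK)
  step 4: K(S(IK))(IIK)
  step 5: S(IK)
  step 6: SK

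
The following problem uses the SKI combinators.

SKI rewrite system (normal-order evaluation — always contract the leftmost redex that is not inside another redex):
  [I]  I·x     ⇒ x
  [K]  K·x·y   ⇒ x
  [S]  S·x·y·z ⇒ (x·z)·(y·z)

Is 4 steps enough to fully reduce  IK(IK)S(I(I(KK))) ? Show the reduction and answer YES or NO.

Answer: NO — after 4 steps the term is K(I(KK)), not yet normal

Working:
  start: IK(IK)S(I(I(KK)))
  [1] K(IK)S(I(I(KK)))
  [2] IK(I(I(KK)))
  [3] K(I(I(KK)))
  [4] K(I(KK))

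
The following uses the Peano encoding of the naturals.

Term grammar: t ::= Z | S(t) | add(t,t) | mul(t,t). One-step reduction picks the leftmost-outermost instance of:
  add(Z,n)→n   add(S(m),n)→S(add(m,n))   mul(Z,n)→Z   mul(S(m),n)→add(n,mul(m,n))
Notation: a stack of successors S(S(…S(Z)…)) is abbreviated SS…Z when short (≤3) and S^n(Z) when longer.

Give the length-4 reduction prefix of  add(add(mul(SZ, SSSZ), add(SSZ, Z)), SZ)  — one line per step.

Answer: after 4 steps: S(add(add(add(SSZ, mul(Z, SSSZ)), add(SSZ, Z)), SZ))

Reduction:
  start: add(add(mul(SZ, SSSZ), add(SSZ, Z)), SZ)
  step 1: add(add(add(SSSZ, mul(Z, SSSZ)), add(SSZ, Z)), SZ)
  step 2: add(add(S(add(SSZ, mul(Z, SSSZ))), add(SSZ, Z)), SZ)
  step 3: add(S(add(add(SSZ, mul(Z, SSSZ)), add(SSZ, Z))), SZ)
  step 4: S(add(add(add(SSZ, mul(Z, SSSZ)), add(SSZ, Z)), SZ))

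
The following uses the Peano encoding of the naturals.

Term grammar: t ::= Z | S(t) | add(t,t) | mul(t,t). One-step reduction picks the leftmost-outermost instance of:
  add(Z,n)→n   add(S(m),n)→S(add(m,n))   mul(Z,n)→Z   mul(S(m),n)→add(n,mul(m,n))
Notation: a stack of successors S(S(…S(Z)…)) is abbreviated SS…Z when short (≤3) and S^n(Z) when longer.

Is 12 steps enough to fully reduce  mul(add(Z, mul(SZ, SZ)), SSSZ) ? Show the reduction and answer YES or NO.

  start: mul(add(Z, mul(SZ, SZ)), SSSZ)
  [1] mul(mul(SZ, SZ), SSSZ)
  [2] mul(add(SZ, mul(Z, SZ)), SSSZ)
  [3] mul(S(add(Z, mul(Z, SZ))), SSSZ)
  [4] add(SSSZ, mul(add(Z, mul(Z, SZ)), SSSZ))
  [5] S(add(SSZ, mul(add(Z, mul(Z, SZ)), SSSZ)))
  [6] S(S(add(SZ, mul(add(Z, mul(Z, SZ)), SSSZ))))
  [7] S(S(S(add(Z, mul(add(Z, mul(Z, SZ)), SSSZ)))))
  [8] S(S(S(mul(add(Z, mul(Z, SZ)), SSSZ))))
  [9] S(S(S(mul(mul(Z, SZ), SSSZ))))
  [10] S(S(S(mul(Z, SSSZ))))
  [11] SSSZ

Answer: YES — reaches normal form SSSZ in 11 ≤ 12 steps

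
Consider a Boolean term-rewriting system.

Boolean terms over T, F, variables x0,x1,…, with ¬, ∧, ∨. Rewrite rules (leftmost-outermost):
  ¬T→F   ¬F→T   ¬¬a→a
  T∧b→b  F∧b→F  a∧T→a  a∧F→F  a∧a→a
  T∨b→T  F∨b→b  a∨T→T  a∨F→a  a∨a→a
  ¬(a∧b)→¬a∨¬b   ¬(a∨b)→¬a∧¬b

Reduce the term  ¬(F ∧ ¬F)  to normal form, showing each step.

Answer: normal form = T  (in 3 steps)

Working:
  start: ¬(F ∧ ¬F)
  →1  ¬F ∨ ¬¬F
  →2  T ∨ ¬¬F
  →3  T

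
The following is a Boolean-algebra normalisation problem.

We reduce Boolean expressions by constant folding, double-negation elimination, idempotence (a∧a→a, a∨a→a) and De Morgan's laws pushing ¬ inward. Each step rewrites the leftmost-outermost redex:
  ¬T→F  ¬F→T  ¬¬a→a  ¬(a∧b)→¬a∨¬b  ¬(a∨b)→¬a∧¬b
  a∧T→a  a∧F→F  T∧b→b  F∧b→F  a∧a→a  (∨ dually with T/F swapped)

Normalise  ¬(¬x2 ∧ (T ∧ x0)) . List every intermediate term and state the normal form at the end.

Answer: normal form = x2 ∨ ¬x0  (in 5 steps)

Reduction:
  start: ¬(¬x2 ∧ (T ∧ x0))
  →1  ¬¬x2 ∨ ¬(T ∧ x0)
  →2  x2 ∨ ¬(T ∧ x0)
  →3  x2 ∨ (¬T ∨ ¬x0)
  →4  x2 ∨ (F ∨ ¬x0)
  →5  x2 ∨ ¬x0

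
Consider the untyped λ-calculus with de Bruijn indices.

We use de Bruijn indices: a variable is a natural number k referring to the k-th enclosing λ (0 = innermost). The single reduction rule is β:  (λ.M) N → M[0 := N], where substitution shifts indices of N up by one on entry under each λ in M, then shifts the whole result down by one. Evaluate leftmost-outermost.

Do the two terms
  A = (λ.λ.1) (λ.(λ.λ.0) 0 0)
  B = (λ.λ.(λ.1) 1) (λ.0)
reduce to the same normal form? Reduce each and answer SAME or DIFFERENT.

Answer: DIFFERENT — A ⇓ λ.λ.0, B ⇓ λ.0

Working:
Term A:
  start: (λ.λ.1) (λ.(λ.λ.0) 0 0)
  [1] λ.λ.(λ.λ.0) 0 0
  [2] λ.λ.(λ.0) 0
  [3] λ.λ.0

Term B:
  start: (λ.λ.(λ.1) 1) (λ.0)
  [1] λ.(λ.1) (λ.0)
  [2] λ.0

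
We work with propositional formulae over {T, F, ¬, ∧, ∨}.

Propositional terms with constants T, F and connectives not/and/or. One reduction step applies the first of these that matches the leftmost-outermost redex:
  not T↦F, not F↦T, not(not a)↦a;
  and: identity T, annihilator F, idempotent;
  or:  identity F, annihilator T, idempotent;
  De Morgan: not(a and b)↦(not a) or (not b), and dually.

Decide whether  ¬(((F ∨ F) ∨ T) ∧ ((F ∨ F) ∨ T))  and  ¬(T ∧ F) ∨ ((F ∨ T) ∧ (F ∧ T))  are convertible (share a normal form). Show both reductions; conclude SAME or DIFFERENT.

Answer: DIFFERENT — A ⇓ F, B ⇓ T

Derivation:
Term A:
  start: ¬(((F ∨ F) ∨ T) ∧ ((F ∨ F) ∨ T))
  →1  ¬((F ∨ F) ∨ T) ∨ ¬((F ∨ F) ∨ T)
  →2  ¬((F ∨ F) ∨ T)
  →3  ¬(F ∨ F) ∧ ¬T
  →4  (¬F ∧ ¬F) ∧ ¬T
  →5  ¬F ∧ ¬T
  →6  T ∧ ¬T
  →7  ¬T
  →8  F

Term B:
  start: ¬(T ∧ F) ∨ ((F ∨ T) ∧ (F ∧ T))
  →1  (¬T ∨ ¬F) ∨ ((F ∨ T) ∧ (F ∧ T))
  →2  (F ∨ ¬F) ∨ ((F ∨ T) ∧ (F ∧ T))
  →3  ¬F ∨ ((F ∨ T) ∧ (F ∧ T))
  →4  T ∨ ((F ∨ T) ∧ (F ∧ T))
  →5  T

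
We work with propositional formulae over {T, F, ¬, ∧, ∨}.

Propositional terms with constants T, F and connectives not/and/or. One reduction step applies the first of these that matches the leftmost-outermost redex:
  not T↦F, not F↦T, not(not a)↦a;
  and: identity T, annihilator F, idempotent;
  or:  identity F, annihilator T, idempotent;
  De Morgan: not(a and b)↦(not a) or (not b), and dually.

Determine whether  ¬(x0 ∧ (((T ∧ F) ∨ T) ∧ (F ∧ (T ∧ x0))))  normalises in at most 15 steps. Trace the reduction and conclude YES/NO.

  start: ¬(x0 ∧ (((T ∧ F) ∨ T) ∧ (F ∧ (T ∧ x0))))
  →1  ¬x0 ∨ ¬(((T ∧ F) ∨ T) ∧ (F ∧ (T ∧ x0)))
  →2  ¬x0 ∨ (¬((T ∧ F) ∨ T) ∨ ¬(F ∧ (T ∧ x0)))
  →3  ¬x0 ∨ ((¬(T ∧ F) ∧ ¬T) ∨ ¬(F ∧ (T ∧ x0)))
  →4  ¬x0 ∨ (((¬T ∨ ¬F) ∧ ¬T) ∨ ¬(F ∧ (T ∧ x0)))
  →5  ¬x0 ∨ (((F ∨ ¬F) ∧ ¬T) ∨ ¬(F ∧ (T ∧ x0)))
  →6  ¬x0 ∨ ((¬F ∧ ¬T) ∨ ¬(F ∧ (T ∧ x0)))
  →7  ¬x0 ∨ ((T ∧ ¬T) ∨ ¬(F ∧ (T ∧ x0)))
  →8  ¬x0 ∨ (¬T ∨ ¬(F ∧ (T ∧ x0)))
  →9  ¬x0 ∨ (F ∨ ¬(F ∧ (T ∧ x0)))
  →10  ¬x0 ∨ ¬(F ∧ (T ∧ x0))
  →11  ¬x0 ∨ (¬F ∨ ¬(T ∧ x0))
  →12  ¬x0 ∨ (T ∨ ¬(T ∧ x0))
  →13  ¬x0 ∨ T
  →14  T

Answer: YES — reaches normal form T in 14 ≤ 15 steps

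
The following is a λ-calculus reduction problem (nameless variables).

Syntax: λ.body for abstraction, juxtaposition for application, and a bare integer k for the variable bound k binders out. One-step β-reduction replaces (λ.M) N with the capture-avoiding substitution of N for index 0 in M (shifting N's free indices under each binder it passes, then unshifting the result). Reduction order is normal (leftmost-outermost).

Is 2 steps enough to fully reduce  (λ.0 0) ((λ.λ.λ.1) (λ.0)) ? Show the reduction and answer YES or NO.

Answer: NO — after 2 steps the term is (λ.λ.1) ((λ.λ.λ.1) (λ.0)), not yet normal

Derivation:
  start: (λ.0 0) ((λ.λ.λ.1) (λ.0))
  step 1: (λ.λ.λ.1) (λ.0) ((λ.λ.λ.1) (λ.0))
  step 2: (λ.λ.1) ((λ.λ.λ.1) (λ.0))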